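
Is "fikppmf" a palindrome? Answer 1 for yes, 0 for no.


Input: fikppmf
Reversed: fmppkif
  Compare pos 0 ('f') with pos 6 ('f'): match
  Compare pos 1 ('i') with pos 5 ('m'): MISMATCH
  Compare pos 2 ('k') with pos 4 ('p'): MISMATCH
Result: not a palindrome

0


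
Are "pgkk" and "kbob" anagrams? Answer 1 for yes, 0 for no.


Strings: "pgkk", "kbob"
Sorted first:  gkkp
Sorted second: bbko
Differ at position 0: 'g' vs 'b' => not anagrams

0


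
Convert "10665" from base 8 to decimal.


Input: "10665" in base 8
Positional expansion:
  Digit '1' (value 1) x 8^4 = 4096
  Digit '0' (value 0) x 8^3 = 0
  Digit '6' (value 6) x 8^2 = 384
  Digit '6' (value 6) x 8^1 = 48
  Digit '5' (value 5) x 8^0 = 5
Sum = 4533

4533


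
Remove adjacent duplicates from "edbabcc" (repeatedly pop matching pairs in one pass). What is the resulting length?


Input: edbabcc
Stack-based adjacent duplicate removal:
  Read 'e': push. Stack: e
  Read 'd': push. Stack: ed
  Read 'b': push. Stack: edb
  Read 'a': push. Stack: edba
  Read 'b': push. Stack: edbab
  Read 'c': push. Stack: edbabc
  Read 'c': matches stack top 'c' => pop. Stack: edbab
Final stack: "edbab" (length 5)

5


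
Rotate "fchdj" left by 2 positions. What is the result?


Input: "fchdj", rotate left by 2
First 2 characters: "fc"
Remaining characters: "hdj"
Concatenate remaining + first: "hdj" + "fc" = "hdjfc"

hdjfc


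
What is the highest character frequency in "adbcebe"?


Input: adbcebe
Character counts:
  'a': 1
  'b': 2
  'c': 1
  'd': 1
  'e': 2
Maximum frequency: 2

2


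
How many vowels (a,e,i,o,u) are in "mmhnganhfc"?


Input: mmhnganhfc
Checking each character:
  'm' at position 0: consonant
  'm' at position 1: consonant
  'h' at position 2: consonant
  'n' at position 3: consonant
  'g' at position 4: consonant
  'a' at position 5: vowel (running total: 1)
  'n' at position 6: consonant
  'h' at position 7: consonant
  'f' at position 8: consonant
  'c' at position 9: consonant
Total vowels: 1

1


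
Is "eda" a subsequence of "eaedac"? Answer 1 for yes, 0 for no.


Check if "eda" is a subsequence of "eaedac"
Greedy scan:
  Position 0 ('e'): matches sub[0] = 'e'
  Position 1 ('a'): no match needed
  Position 2 ('e'): no match needed
  Position 3 ('d'): matches sub[1] = 'd'
  Position 4 ('a'): matches sub[2] = 'a'
  Position 5 ('c'): no match needed
All 3 characters matched => is a subsequence

1


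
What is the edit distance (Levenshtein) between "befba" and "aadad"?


Computing edit distance: "befba" -> "aadad"
DP table:
           a    a    d    a    d
      0    1    2    3    4    5
  b   1    1    2    3    4    5
  e   2    2    2    3    4    5
  f   3    3    3    3    4    5
  b   4    4    4    4    4    5
  a   5    4    4    5    4    5
Edit distance = dp[5][5] = 5

5


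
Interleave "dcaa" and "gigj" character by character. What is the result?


Interleaving "dcaa" and "gigj":
  Position 0: 'd' from first, 'g' from second => "dg"
  Position 1: 'c' from first, 'i' from second => "ci"
  Position 2: 'a' from first, 'g' from second => "ag"
  Position 3: 'a' from first, 'j' from second => "aj"
Result: dgciagaj

dgciagaj


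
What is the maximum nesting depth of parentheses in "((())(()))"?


Input: "((())(()))"
Tracking depth:
  Position 0 '(': depth becomes 1
  Position 1 '(': depth becomes 2
  Position 2 '(': depth becomes 3
  Position 3 ')': depth becomes 2
  Position 4 ')': depth becomes 1
  Position 5 '(': depth becomes 2
  Position 6 '(': depth becomes 3
  Position 7 ')': depth becomes 2
  Position 8 ')': depth becomes 1
  Position 9 ')': depth becomes 0
Maximum depth reached: 3

3


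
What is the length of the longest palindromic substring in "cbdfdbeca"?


Input: "cbdfdbeca"
Checking substrings for palindromes:
  [1:6] "bdfdb" (len 5) => palindrome
  [2:5] "dfd" (len 3) => palindrome
Longest palindromic substring: "bdfdb" with length 5

5


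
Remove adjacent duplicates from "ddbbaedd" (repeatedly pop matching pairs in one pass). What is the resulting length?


Input: ddbbaedd
Stack-based adjacent duplicate removal:
  Read 'd': push. Stack: d
  Read 'd': matches stack top 'd' => pop. Stack: (empty)
  Read 'b': push. Stack: b
  Read 'b': matches stack top 'b' => pop. Stack: (empty)
  Read 'a': push. Stack: a
  Read 'e': push. Stack: ae
  Read 'd': push. Stack: aed
  Read 'd': matches stack top 'd' => pop. Stack: ae
Final stack: "ae" (length 2)

2


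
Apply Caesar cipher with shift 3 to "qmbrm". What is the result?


Caesar cipher: shift "qmbrm" by 3
  'q' (pos 16) + 3 = pos 19 = 't'
  'm' (pos 12) + 3 = pos 15 = 'p'
  'b' (pos 1) + 3 = pos 4 = 'e'
  'r' (pos 17) + 3 = pos 20 = 'u'
  'm' (pos 12) + 3 = pos 15 = 'p'
Result: tpeup

tpeup


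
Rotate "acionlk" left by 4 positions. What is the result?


Input: "acionlk", rotate left by 4
First 4 characters: "acio"
Remaining characters: "nlk"
Concatenate remaining + first: "nlk" + "acio" = "nlkacio"

nlkacio


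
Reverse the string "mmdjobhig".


Input: mmdjobhig
Reading characters right to left:
  Position 8: 'g'
  Position 7: 'i'
  Position 6: 'h'
  Position 5: 'b'
  Position 4: 'o'
  Position 3: 'j'
  Position 2: 'd'
  Position 1: 'm'
  Position 0: 'm'
Reversed: gihbojdmm

gihbojdmm


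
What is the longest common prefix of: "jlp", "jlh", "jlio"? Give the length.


Words: jlp, jlh, jlio
  Position 0: all 'j' => match
  Position 1: all 'l' => match
  Position 2: ('p', 'h', 'i') => mismatch, stop
LCP = "jl" (length 2)

2


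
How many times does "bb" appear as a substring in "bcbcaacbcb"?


Searching for "bb" in "bcbcaacbcb"
Scanning each position:
  Position 0: "bc" => no
  Position 1: "cb" => no
  Position 2: "bc" => no
  Position 3: "ca" => no
  Position 4: "aa" => no
  Position 5: "ac" => no
  Position 6: "cb" => no
  Position 7: "bc" => no
  Position 8: "cb" => no
Total occurrences: 0

0


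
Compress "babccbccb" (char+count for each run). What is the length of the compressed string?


Input: babccbccb
Runs:
  'b' x 1 => "b1"
  'a' x 1 => "a1"
  'b' x 1 => "b1"
  'c' x 2 => "c2"
  'b' x 1 => "b1"
  'c' x 2 => "c2"
  'b' x 1 => "b1"
Compressed: "b1a1b1c2b1c2b1"
Compressed length: 14

14


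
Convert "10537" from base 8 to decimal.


Input: "10537" in base 8
Positional expansion:
  Digit '1' (value 1) x 8^4 = 4096
  Digit '0' (value 0) x 8^3 = 0
  Digit '5' (value 5) x 8^2 = 320
  Digit '3' (value 3) x 8^1 = 24
  Digit '7' (value 7) x 8^0 = 7
Sum = 4447

4447


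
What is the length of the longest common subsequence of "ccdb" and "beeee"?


LCS of "ccdb" and "beeee"
DP table:
           b    e    e    e    e
      0    0    0    0    0    0
  c   0    0    0    0    0    0
  c   0    0    0    0    0    0
  d   0    0    0    0    0    0
  b   0    1    1    1    1    1
LCS length = dp[4][5] = 1

1


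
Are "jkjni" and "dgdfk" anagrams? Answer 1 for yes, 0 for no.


Strings: "jkjni", "dgdfk"
Sorted first:  ijjkn
Sorted second: ddfgk
Differ at position 0: 'i' vs 'd' => not anagrams

0


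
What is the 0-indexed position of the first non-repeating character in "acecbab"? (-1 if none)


Input: acecbab
Character frequencies:
  'a': 2
  'b': 2
  'c': 2
  'e': 1
Scanning left to right for freq == 1:
  Position 0 ('a'): freq=2, skip
  Position 1 ('c'): freq=2, skip
  Position 2 ('e'): unique! => answer = 2

2


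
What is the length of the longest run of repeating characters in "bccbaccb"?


Input: "bccbaccb"
Scanning for longest run:
  Position 1 ('c'): new char, reset run to 1
  Position 2 ('c'): continues run of 'c', length=2
  Position 3 ('b'): new char, reset run to 1
  Position 4 ('a'): new char, reset run to 1
  Position 5 ('c'): new char, reset run to 1
  Position 6 ('c'): continues run of 'c', length=2
  Position 7 ('b'): new char, reset run to 1
Longest run: 'c' with length 2

2


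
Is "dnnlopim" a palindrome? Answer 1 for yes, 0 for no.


Input: dnnlopim
Reversed: mipolnnd
  Compare pos 0 ('d') with pos 7 ('m'): MISMATCH
  Compare pos 1 ('n') with pos 6 ('i'): MISMATCH
  Compare pos 2 ('n') with pos 5 ('p'): MISMATCH
  Compare pos 3 ('l') with pos 4 ('o'): MISMATCH
Result: not a palindrome

0


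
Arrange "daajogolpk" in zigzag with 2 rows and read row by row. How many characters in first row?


Zigzag "daajogolpk" into 2 rows:
Placing characters:
  'd' => row 0
  'a' => row 1
  'a' => row 0
  'j' => row 1
  'o' => row 0
  'g' => row 1
  'o' => row 0
  'l' => row 1
  'p' => row 0
  'k' => row 1
Rows:
  Row 0: "daoop"
  Row 1: "ajglk"
First row length: 5

5


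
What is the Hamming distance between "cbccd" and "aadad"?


Comparing "cbccd" and "aadad" position by position:
  Position 0: 'c' vs 'a' => differ
  Position 1: 'b' vs 'a' => differ
  Position 2: 'c' vs 'd' => differ
  Position 3: 'c' vs 'a' => differ
  Position 4: 'd' vs 'd' => same
Total differences (Hamming distance): 4

4


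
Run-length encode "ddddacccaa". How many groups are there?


Input: ddddacccaa
Scanning for consecutive runs:
  Group 1: 'd' x 4 (positions 0-3)
  Group 2: 'a' x 1 (positions 4-4)
  Group 3: 'c' x 3 (positions 5-7)
  Group 4: 'a' x 2 (positions 8-9)
Total groups: 4

4


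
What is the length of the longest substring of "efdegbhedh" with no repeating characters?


Input: "efdegbhedh"
Sliding window (track last position of each char):
  Position 0 ('e'): window [0,0] length 1 -- new best
  Position 1 ('f'): window [0,1] length 2 -- new best
  Position 2 ('d'): window [0,2] length 3 -- new best
  Position 3 ('e'): repeat (last at 0), move window start to 1
  Position 3 ('e'): window [1,3] length 3
  Position 4 ('g'): window [1,4] length 4 -- new best
  Position 5 ('b'): window [1,5] length 5 -- new best
  Position 6 ('h'): window [1,6] length 6 -- new best
  Position 7 ('e'): repeat (last at 3), move window start to 4
  Position 7 ('e'): window [4,7] length 4
  Position 8 ('d'): window [4,8] length 5
  Position 9 ('h'): repeat (last at 6), move window start to 7
  Position 9 ('h'): window [7,9] length 3
Longest substring with no repeats: "fdegbh" with length 6

6


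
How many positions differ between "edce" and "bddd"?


Comparing "edce" and "bddd" position by position:
  Position 0: 'e' vs 'b' => DIFFER
  Position 1: 'd' vs 'd' => same
  Position 2: 'c' vs 'd' => DIFFER
  Position 3: 'e' vs 'd' => DIFFER
Positions that differ: 3

3


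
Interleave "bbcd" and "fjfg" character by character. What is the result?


Interleaving "bbcd" and "fjfg":
  Position 0: 'b' from first, 'f' from second => "bf"
  Position 1: 'b' from first, 'j' from second => "bj"
  Position 2: 'c' from first, 'f' from second => "cf"
  Position 3: 'd' from first, 'g' from second => "dg"
Result: bfbjcfdg

bfbjcfdg


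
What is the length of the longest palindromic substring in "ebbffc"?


Input: "ebbffc"
Checking substrings for palindromes:
  [1:3] "bb" (len 2) => palindrome
  [3:5] "ff" (len 2) => palindrome
Longest palindromic substring: "bb" with length 2

2


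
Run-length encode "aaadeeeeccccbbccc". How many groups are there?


Input: aaadeeeeccccbbccc
Scanning for consecutive runs:
  Group 1: 'a' x 3 (positions 0-2)
  Group 2: 'd' x 1 (positions 3-3)
  Group 3: 'e' x 4 (positions 4-7)
  Group 4: 'c' x 4 (positions 8-11)
  Group 5: 'b' x 2 (positions 12-13)
  Group 6: 'c' x 3 (positions 14-16)
Total groups: 6

6


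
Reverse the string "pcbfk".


Input: pcbfk
Reading characters right to left:
  Position 4: 'k'
  Position 3: 'f'
  Position 2: 'b'
  Position 1: 'c'
  Position 0: 'p'
Reversed: kfbcp

kfbcp


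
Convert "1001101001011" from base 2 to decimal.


Input: "1001101001011" in base 2
Positional expansion:
  Digit '1' (value 1) x 2^12 = 4096
  Digit '0' (value 0) x 2^11 = 0
  Digit '0' (value 0) x 2^10 = 0
  Digit '1' (value 1) x 2^9 = 512
  Digit '1' (value 1) x 2^8 = 256
  Digit '0' (value 0) x 2^7 = 0
  Digit '1' (value 1) x 2^6 = 64
  Digit '0' (value 0) x 2^5 = 0
  Digit '0' (value 0) x 2^4 = 0
  Digit '1' (value 1) x 2^3 = 8
  Digit '0' (value 0) x 2^2 = 0
  Digit '1' (value 1) x 2^1 = 2
  Digit '1' (value 1) x 2^0 = 1
Sum = 4939

4939


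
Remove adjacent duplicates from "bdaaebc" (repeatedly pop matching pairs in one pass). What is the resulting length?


Input: bdaaebc
Stack-based adjacent duplicate removal:
  Read 'b': push. Stack: b
  Read 'd': push. Stack: bd
  Read 'a': push. Stack: bda
  Read 'a': matches stack top 'a' => pop. Stack: bd
  Read 'e': push. Stack: bde
  Read 'b': push. Stack: bdeb
  Read 'c': push. Stack: bdebc
Final stack: "bdebc" (length 5)

5


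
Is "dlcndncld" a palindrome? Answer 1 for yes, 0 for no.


Input: dlcndncld
Reversed: dlcndncld
  Compare pos 0 ('d') with pos 8 ('d'): match
  Compare pos 1 ('l') with pos 7 ('l'): match
  Compare pos 2 ('c') with pos 6 ('c'): match
  Compare pos 3 ('n') with pos 5 ('n'): match
Result: palindrome

1


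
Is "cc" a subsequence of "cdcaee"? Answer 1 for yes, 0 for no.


Check if "cc" is a subsequence of "cdcaee"
Greedy scan:
  Position 0 ('c'): matches sub[0] = 'c'
  Position 1 ('d'): no match needed
  Position 2 ('c'): matches sub[1] = 'c'
  Position 3 ('a'): no match needed
  Position 4 ('e'): no match needed
  Position 5 ('e'): no match needed
All 2 characters matched => is a subsequence

1


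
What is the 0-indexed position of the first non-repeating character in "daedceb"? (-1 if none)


Input: daedceb
Character frequencies:
  'a': 1
  'b': 1
  'c': 1
  'd': 2
  'e': 2
Scanning left to right for freq == 1:
  Position 0 ('d'): freq=2, skip
  Position 1 ('a'): unique! => answer = 1

1


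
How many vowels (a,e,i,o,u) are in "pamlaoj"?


Input: pamlaoj
Checking each character:
  'p' at position 0: consonant
  'a' at position 1: vowel (running total: 1)
  'm' at position 2: consonant
  'l' at position 3: consonant
  'a' at position 4: vowel (running total: 2)
  'o' at position 5: vowel (running total: 3)
  'j' at position 6: consonant
Total vowels: 3

3


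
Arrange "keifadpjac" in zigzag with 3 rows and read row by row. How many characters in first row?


Zigzag "keifadpjac" into 3 rows:
Placing characters:
  'k' => row 0
  'e' => row 1
  'i' => row 2
  'f' => row 1
  'a' => row 0
  'd' => row 1
  'p' => row 2
  'j' => row 1
  'a' => row 0
  'c' => row 1
Rows:
  Row 0: "kaa"
  Row 1: "efdjc"
  Row 2: "ip"
First row length: 3

3


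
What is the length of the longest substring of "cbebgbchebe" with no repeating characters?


Input: "cbebgbchebe"
Sliding window (track last position of each char):
  Position 0 ('c'): window [0,0] length 1 -- new best
  Position 1 ('b'): window [0,1] length 2 -- new best
  Position 2 ('e'): window [0,2] length 3 -- new best
  Position 3 ('b'): repeat (last at 1), move window start to 2
  Position 3 ('b'): window [2,3] length 2
  Position 4 ('g'): window [2,4] length 3
  Position 5 ('b'): repeat (last at 3), move window start to 4
  Position 5 ('b'): window [4,5] length 2
  Position 6 ('c'): window [4,6] length 3
  Position 7 ('h'): window [4,7] length 4 -- new best
  Position 8 ('e'): window [4,8] length 5 -- new best
  Position 9 ('b'): repeat (last at 5), move window start to 6
  Position 9 ('b'): window [6,9] length 4
  Position 10 ('e'): repeat (last at 8), move window start to 9
  Position 10 ('e'): window [9,10] length 2
Longest substring with no repeats: "gbche" with length 5

5


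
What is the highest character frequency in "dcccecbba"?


Input: dcccecbba
Character counts:
  'a': 1
  'b': 2
  'c': 4
  'd': 1
  'e': 1
Maximum frequency: 4

4


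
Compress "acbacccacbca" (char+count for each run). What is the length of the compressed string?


Input: acbacccacbca
Runs:
  'a' x 1 => "a1"
  'c' x 1 => "c1"
  'b' x 1 => "b1"
  'a' x 1 => "a1"
  'c' x 3 => "c3"
  'a' x 1 => "a1"
  'c' x 1 => "c1"
  'b' x 1 => "b1"
  'c' x 1 => "c1"
  'a' x 1 => "a1"
Compressed: "a1c1b1a1c3a1c1b1c1a1"
Compressed length: 20

20


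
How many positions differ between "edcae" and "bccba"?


Comparing "edcae" and "bccba" position by position:
  Position 0: 'e' vs 'b' => DIFFER
  Position 1: 'd' vs 'c' => DIFFER
  Position 2: 'c' vs 'c' => same
  Position 3: 'a' vs 'b' => DIFFER
  Position 4: 'e' vs 'a' => DIFFER
Positions that differ: 4

4


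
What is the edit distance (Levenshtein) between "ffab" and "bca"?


Computing edit distance: "ffab" -> "bca"
DP table:
           b    c    a
      0    1    2    3
  f   1    1    2    3
  f   2    2    2    3
  a   3    3    3    2
  b   4    3    4    3
Edit distance = dp[4][3] = 3

3


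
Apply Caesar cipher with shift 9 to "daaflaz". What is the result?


Caesar cipher: shift "daaflaz" by 9
  'd' (pos 3) + 9 = pos 12 = 'm'
  'a' (pos 0) + 9 = pos 9 = 'j'
  'a' (pos 0) + 9 = pos 9 = 'j'
  'f' (pos 5) + 9 = pos 14 = 'o'
  'l' (pos 11) + 9 = pos 20 = 'u'
  'a' (pos 0) + 9 = pos 9 = 'j'
  'z' (pos 25) + 9 = pos 8 = 'i'
Result: mjjouji

mjjouji


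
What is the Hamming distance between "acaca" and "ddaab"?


Comparing "acaca" and "ddaab" position by position:
  Position 0: 'a' vs 'd' => differ
  Position 1: 'c' vs 'd' => differ
  Position 2: 'a' vs 'a' => same
  Position 3: 'c' vs 'a' => differ
  Position 4: 'a' vs 'b' => differ
Total differences (Hamming distance): 4

4


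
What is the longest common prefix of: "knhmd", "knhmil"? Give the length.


Words: knhmd, knhmil
  Position 0: all 'k' => match
  Position 1: all 'n' => match
  Position 2: all 'h' => match
  Position 3: all 'm' => match
  Position 4: ('d', 'i') => mismatch, stop
LCP = "knhm" (length 4)

4


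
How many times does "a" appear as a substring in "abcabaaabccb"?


Searching for "a" in "abcabaaabccb"
Scanning each position:
  Position 0: "a" => MATCH
  Position 1: "b" => no
  Position 2: "c" => no
  Position 3: "a" => MATCH
  Position 4: "b" => no
  Position 5: "a" => MATCH
  Position 6: "a" => MATCH
  Position 7: "a" => MATCH
  Position 8: "b" => no
  Position 9: "c" => no
  Position 10: "c" => no
  Position 11: "b" => no
Total occurrences: 5

5


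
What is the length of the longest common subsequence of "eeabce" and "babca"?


LCS of "eeabce" and "babca"
DP table:
           b    a    b    c    a
      0    0    0    0    0    0
  e   0    0    0    0    0    0
  e   0    0    0    0    0    0
  a   0    0    1    1    1    1
  b   0    1    1    2    2    2
  c   0    1    1    2    3    3
  e   0    1    1    2    3    3
LCS length = dp[6][5] = 3

3


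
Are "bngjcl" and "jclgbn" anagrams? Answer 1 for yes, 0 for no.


Strings: "bngjcl", "jclgbn"
Sorted first:  bcgjln
Sorted second: bcgjln
Sorted forms match => anagrams

1


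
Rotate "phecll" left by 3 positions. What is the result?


Input: "phecll", rotate left by 3
First 3 characters: "phe"
Remaining characters: "cll"
Concatenate remaining + first: "cll" + "phe" = "cllphe"

cllphe


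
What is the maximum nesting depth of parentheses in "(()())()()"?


Input: "(()())()()"
Tracking depth:
  Position 0 '(': depth becomes 1
  Position 1 '(': depth becomes 2
  Position 2 ')': depth becomes 1
  Position 3 '(': depth becomes 2
  Position 4 ')': depth becomes 1
  Position 5 ')': depth becomes 0
  Position 6 '(': depth becomes 1
  Position 7 ')': depth becomes 0
  Position 8 '(': depth becomes 1
  Position 9 ')': depth becomes 0
Maximum depth reached: 2

2


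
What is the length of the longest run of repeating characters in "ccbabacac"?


Input: "ccbabacac"
Scanning for longest run:
  Position 1 ('c'): continues run of 'c', length=2
  Position 2 ('b'): new char, reset run to 1
  Position 3 ('a'): new char, reset run to 1
  Position 4 ('b'): new char, reset run to 1
  Position 5 ('a'): new char, reset run to 1
  Position 6 ('c'): new char, reset run to 1
  Position 7 ('a'): new char, reset run to 1
  Position 8 ('c'): new char, reset run to 1
Longest run: 'c' with length 2

2


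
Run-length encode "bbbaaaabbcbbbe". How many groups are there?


Input: bbbaaaabbcbbbe
Scanning for consecutive runs:
  Group 1: 'b' x 3 (positions 0-2)
  Group 2: 'a' x 4 (positions 3-6)
  Group 3: 'b' x 2 (positions 7-8)
  Group 4: 'c' x 1 (positions 9-9)
  Group 5: 'b' x 3 (positions 10-12)
  Group 6: 'e' x 1 (positions 13-13)
Total groups: 6

6


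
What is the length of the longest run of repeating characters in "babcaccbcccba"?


Input: "babcaccbcccba"
Scanning for longest run:
  Position 1 ('a'): new char, reset run to 1
  Position 2 ('b'): new char, reset run to 1
  Position 3 ('c'): new char, reset run to 1
  Position 4 ('a'): new char, reset run to 1
  Position 5 ('c'): new char, reset run to 1
  Position 6 ('c'): continues run of 'c', length=2
  Position 7 ('b'): new char, reset run to 1
  Position 8 ('c'): new char, reset run to 1
  Position 9 ('c'): continues run of 'c', length=2
  Position 10 ('c'): continues run of 'c', length=3
  Position 11 ('b'): new char, reset run to 1
  Position 12 ('a'): new char, reset run to 1
Longest run: 'c' with length 3

3


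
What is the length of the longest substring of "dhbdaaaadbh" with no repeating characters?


Input: "dhbdaaaadbh"
Sliding window (track last position of each char):
  Position 0 ('d'): window [0,0] length 1 -- new best
  Position 1 ('h'): window [0,1] length 2 -- new best
  Position 2 ('b'): window [0,2] length 3 -- new best
  Position 3 ('d'): repeat (last at 0), move window start to 1
  Position 3 ('d'): window [1,3] length 3
  Position 4 ('a'): window [1,4] length 4 -- new best
  Position 5 ('a'): repeat (last at 4), move window start to 5
  Position 5 ('a'): window [5,5] length 1
  Position 6 ('a'): repeat (last at 5), move window start to 6
  Position 6 ('a'): window [6,6] length 1
  Position 7 ('a'): repeat (last at 6), move window start to 7
  Position 7 ('a'): window [7,7] length 1
  Position 8 ('d'): window [7,8] length 2
  Position 9 ('b'): window [7,9] length 3
  Position 10 ('h'): window [7,10] length 4
Longest substring with no repeats: "hbda" with length 4

4


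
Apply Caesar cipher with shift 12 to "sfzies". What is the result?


Caesar cipher: shift "sfzies" by 12
  's' (pos 18) + 12 = pos 4 = 'e'
  'f' (pos 5) + 12 = pos 17 = 'r'
  'z' (pos 25) + 12 = pos 11 = 'l'
  'i' (pos 8) + 12 = pos 20 = 'u'
  'e' (pos 4) + 12 = pos 16 = 'q'
  's' (pos 18) + 12 = pos 4 = 'e'
Result: erluqe

erluqe


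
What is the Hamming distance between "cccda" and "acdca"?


Comparing "cccda" and "acdca" position by position:
  Position 0: 'c' vs 'a' => differ
  Position 1: 'c' vs 'c' => same
  Position 2: 'c' vs 'd' => differ
  Position 3: 'd' vs 'c' => differ
  Position 4: 'a' vs 'a' => same
Total differences (Hamming distance): 3

3


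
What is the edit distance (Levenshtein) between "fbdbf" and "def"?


Computing edit distance: "fbdbf" -> "def"
DP table:
           d    e    f
      0    1    2    3
  f   1    1    2    2
  b   2    2    2    3
  d   3    2    3    3
  b   4    3    3    4
  f   5    4    4    3
Edit distance = dp[5][3] = 3

3


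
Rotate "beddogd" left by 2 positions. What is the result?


Input: "beddogd", rotate left by 2
First 2 characters: "be"
Remaining characters: "ddogd"
Concatenate remaining + first: "ddogd" + "be" = "ddogdbe"

ddogdbe


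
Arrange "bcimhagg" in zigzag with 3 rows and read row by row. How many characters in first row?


Zigzag "bcimhagg" into 3 rows:
Placing characters:
  'b' => row 0
  'c' => row 1
  'i' => row 2
  'm' => row 1
  'h' => row 0
  'a' => row 1
  'g' => row 2
  'g' => row 1
Rows:
  Row 0: "bh"
  Row 1: "cmag"
  Row 2: "ig"
First row length: 2

2


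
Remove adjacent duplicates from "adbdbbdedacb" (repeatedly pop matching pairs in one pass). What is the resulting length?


Input: adbdbbdedacb
Stack-based adjacent duplicate removal:
  Read 'a': push. Stack: a
  Read 'd': push. Stack: ad
  Read 'b': push. Stack: adb
  Read 'd': push. Stack: adbd
  Read 'b': push. Stack: adbdb
  Read 'b': matches stack top 'b' => pop. Stack: adbd
  Read 'd': matches stack top 'd' => pop. Stack: adb
  Read 'e': push. Stack: adbe
  Read 'd': push. Stack: adbed
  Read 'a': push. Stack: adbeda
  Read 'c': push. Stack: adbedac
  Read 'b': push. Stack: adbedacb
Final stack: "adbedacb" (length 8)

8


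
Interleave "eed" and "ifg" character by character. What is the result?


Interleaving "eed" and "ifg":
  Position 0: 'e' from first, 'i' from second => "ei"
  Position 1: 'e' from first, 'f' from second => "ef"
  Position 2: 'd' from first, 'g' from second => "dg"
Result: eiefdg

eiefdg


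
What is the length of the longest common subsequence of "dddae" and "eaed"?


LCS of "dddae" and "eaed"
DP table:
           e    a    e    d
      0    0    0    0    0
  d   0    0    0    0    1
  d   0    0    0    0    1
  d   0    0    0    0    1
  a   0    0    1    1    1
  e   0    1    1    2    2
LCS length = dp[5][4] = 2

2


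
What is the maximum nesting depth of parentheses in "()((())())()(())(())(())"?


Input: "()((())())()(())(())(())"
Tracking depth:
  Position 0 '(': depth becomes 1
  Position 1 ')': depth becomes 0
  Position 2 '(': depth becomes 1
  Position 3 '(': depth becomes 2
  Position 4 '(': depth becomes 3
  Position 5 ')': depth becomes 2
  Position 6 ')': depth becomes 1
  Position 7 '(': depth becomes 2
  Position 8 ')': depth becomes 1
  Position 9 ')': depth becomes 0
  Position 10 '(': depth becomes 1
  Position 11 ')': depth becomes 0
  Position 12 '(': depth becomes 1
  Position 13 '(': depth becomes 2
  Position 14 ')': depth becomes 1
  Position 15 ')': depth becomes 0
  Position 16 '(': depth becomes 1
  Position 17 '(': depth becomes 2
  Position 18 ')': depth becomes 1
  Position 19 ')': depth becomes 0
  Position 20 '(': depth becomes 1
  Position 21 '(': depth becomes 2
  Position 22 ')': depth becomes 1
  Position 23 ')': depth becomes 0
Maximum depth reached: 3

3


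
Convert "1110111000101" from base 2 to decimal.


Input: "1110111000101" in base 2
Positional expansion:
  Digit '1' (value 1) x 2^12 = 4096
  Digit '1' (value 1) x 2^11 = 2048
  Digit '1' (value 1) x 2^10 = 1024
  Digit '0' (value 0) x 2^9 = 0
  Digit '1' (value 1) x 2^8 = 256
  Digit '1' (value 1) x 2^7 = 128
  Digit '1' (value 1) x 2^6 = 64
  Digit '0' (value 0) x 2^5 = 0
  Digit '0' (value 0) x 2^4 = 0
  Digit '0' (value 0) x 2^3 = 0
  Digit '1' (value 1) x 2^2 = 4
  Digit '0' (value 0) x 2^1 = 0
  Digit '1' (value 1) x 2^0 = 1
Sum = 7621

7621


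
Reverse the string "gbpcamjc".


Input: gbpcamjc
Reading characters right to left:
  Position 7: 'c'
  Position 6: 'j'
  Position 5: 'm'
  Position 4: 'a'
  Position 3: 'c'
  Position 2: 'p'
  Position 1: 'b'
  Position 0: 'g'
Reversed: cjmacpbg

cjmacpbg


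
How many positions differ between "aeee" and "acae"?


Comparing "aeee" and "acae" position by position:
  Position 0: 'a' vs 'a' => same
  Position 1: 'e' vs 'c' => DIFFER
  Position 2: 'e' vs 'a' => DIFFER
  Position 3: 'e' vs 'e' => same
Positions that differ: 2

2


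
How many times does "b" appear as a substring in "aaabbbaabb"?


Searching for "b" in "aaabbbaabb"
Scanning each position:
  Position 0: "a" => no
  Position 1: "a" => no
  Position 2: "a" => no
  Position 3: "b" => MATCH
  Position 4: "b" => MATCH
  Position 5: "b" => MATCH
  Position 6: "a" => no
  Position 7: "a" => no
  Position 8: "b" => MATCH
  Position 9: "b" => MATCH
Total occurrences: 5

5


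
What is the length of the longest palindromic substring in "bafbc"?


Input: "bafbc"
Checking substrings for palindromes:
  No multi-char palindromic substrings found
Longest palindromic substring: "b" with length 1

1


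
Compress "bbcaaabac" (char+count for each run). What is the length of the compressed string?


Input: bbcaaabac
Runs:
  'b' x 2 => "b2"
  'c' x 1 => "c1"
  'a' x 3 => "a3"
  'b' x 1 => "b1"
  'a' x 1 => "a1"
  'c' x 1 => "c1"
Compressed: "b2c1a3b1a1c1"
Compressed length: 12

12


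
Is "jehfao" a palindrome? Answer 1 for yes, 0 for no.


Input: jehfao
Reversed: oafhej
  Compare pos 0 ('j') with pos 5 ('o'): MISMATCH
  Compare pos 1 ('e') with pos 4 ('a'): MISMATCH
  Compare pos 2 ('h') with pos 3 ('f'): MISMATCH
Result: not a palindrome

0


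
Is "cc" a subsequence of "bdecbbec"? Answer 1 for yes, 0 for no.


Check if "cc" is a subsequence of "bdecbbec"
Greedy scan:
  Position 0 ('b'): no match needed
  Position 1 ('d'): no match needed
  Position 2 ('e'): no match needed
  Position 3 ('c'): matches sub[0] = 'c'
  Position 4 ('b'): no match needed
  Position 5 ('b'): no match needed
  Position 6 ('e'): no match needed
  Position 7 ('c'): matches sub[1] = 'c'
All 2 characters matched => is a subsequence

1


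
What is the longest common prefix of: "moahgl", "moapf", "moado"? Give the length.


Words: moahgl, moapf, moado
  Position 0: all 'm' => match
  Position 1: all 'o' => match
  Position 2: all 'a' => match
  Position 3: ('h', 'p', 'd') => mismatch, stop
LCP = "moa" (length 3)

3


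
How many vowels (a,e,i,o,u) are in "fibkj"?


Input: fibkj
Checking each character:
  'f' at position 0: consonant
  'i' at position 1: vowel (running total: 1)
  'b' at position 2: consonant
  'k' at position 3: consonant
  'j' at position 4: consonant
Total vowels: 1

1


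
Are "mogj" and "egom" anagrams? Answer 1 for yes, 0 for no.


Strings: "mogj", "egom"
Sorted first:  gjmo
Sorted second: egmo
Differ at position 0: 'g' vs 'e' => not anagrams

0


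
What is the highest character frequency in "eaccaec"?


Input: eaccaec
Character counts:
  'a': 2
  'c': 3
  'e': 2
Maximum frequency: 3

3


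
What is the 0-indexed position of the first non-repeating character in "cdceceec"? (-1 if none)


Input: cdceceec
Character frequencies:
  'c': 4
  'd': 1
  'e': 3
Scanning left to right for freq == 1:
  Position 0 ('c'): freq=4, skip
  Position 1 ('d'): unique! => answer = 1

1


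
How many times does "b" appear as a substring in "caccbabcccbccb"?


Searching for "b" in "caccbabcccbccb"
Scanning each position:
  Position 0: "c" => no
  Position 1: "a" => no
  Position 2: "c" => no
  Position 3: "c" => no
  Position 4: "b" => MATCH
  Position 5: "a" => no
  Position 6: "b" => MATCH
  Position 7: "c" => no
  Position 8: "c" => no
  Position 9: "c" => no
  Position 10: "b" => MATCH
  Position 11: "c" => no
  Position 12: "c" => no
  Position 13: "b" => MATCH
Total occurrences: 4

4


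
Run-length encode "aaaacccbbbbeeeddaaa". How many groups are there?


Input: aaaacccbbbbeeeddaaa
Scanning for consecutive runs:
  Group 1: 'a' x 4 (positions 0-3)
  Group 2: 'c' x 3 (positions 4-6)
  Group 3: 'b' x 4 (positions 7-10)
  Group 4: 'e' x 3 (positions 11-13)
  Group 5: 'd' x 2 (positions 14-15)
  Group 6: 'a' x 3 (positions 16-18)
Total groups: 6

6


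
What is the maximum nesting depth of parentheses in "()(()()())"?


Input: "()(()()())"
Tracking depth:
  Position 0 '(': depth becomes 1
  Position 1 ')': depth becomes 0
  Position 2 '(': depth becomes 1
  Position 3 '(': depth becomes 2
  Position 4 ')': depth becomes 1
  Position 5 '(': depth becomes 2
  Position 6 ')': depth becomes 1
  Position 7 '(': depth becomes 2
  Position 8 ')': depth becomes 1
  Position 9 ')': depth becomes 0
Maximum depth reached: 2

2


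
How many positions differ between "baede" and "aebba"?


Comparing "baede" and "aebba" position by position:
  Position 0: 'b' vs 'a' => DIFFER
  Position 1: 'a' vs 'e' => DIFFER
  Position 2: 'e' vs 'b' => DIFFER
  Position 3: 'd' vs 'b' => DIFFER
  Position 4: 'e' vs 'a' => DIFFER
Positions that differ: 5

5


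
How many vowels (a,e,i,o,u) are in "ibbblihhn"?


Input: ibbblihhn
Checking each character:
  'i' at position 0: vowel (running total: 1)
  'b' at position 1: consonant
  'b' at position 2: consonant
  'b' at position 3: consonant
  'l' at position 4: consonant
  'i' at position 5: vowel (running total: 2)
  'h' at position 6: consonant
  'h' at position 7: consonant
  'n' at position 8: consonant
Total vowels: 2

2


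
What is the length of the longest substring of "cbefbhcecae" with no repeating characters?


Input: "cbefbhcecae"
Sliding window (track last position of each char):
  Position 0 ('c'): window [0,0] length 1 -- new best
  Position 1 ('b'): window [0,1] length 2 -- new best
  Position 2 ('e'): window [0,2] length 3 -- new best
  Position 3 ('f'): window [0,3] length 4 -- new best
  Position 4 ('b'): repeat (last at 1), move window start to 2
  Position 4 ('b'): window [2,4] length 3
  Position 5 ('h'): window [2,5] length 4
  Position 6 ('c'): window [2,6] length 5 -- new best
  Position 7 ('e'): repeat (last at 2), move window start to 3
  Position 7 ('e'): window [3,7] length 5
  Position 8 ('c'): repeat (last at 6), move window start to 7
  Position 8 ('c'): window [7,8] length 2
  Position 9 ('a'): window [7,9] length 3
  Position 10 ('e'): repeat (last at 7), move window start to 8
  Position 10 ('e'): window [8,10] length 3
Longest substring with no repeats: "efbhc" with length 5

5


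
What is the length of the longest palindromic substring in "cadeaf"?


Input: "cadeaf"
Checking substrings for palindromes:
  No multi-char palindromic substrings found
Longest palindromic substring: "c" with length 1

1


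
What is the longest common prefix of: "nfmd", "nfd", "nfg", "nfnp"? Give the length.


Words: nfmd, nfd, nfg, nfnp
  Position 0: all 'n' => match
  Position 1: all 'f' => match
  Position 2: ('m', 'd', 'g', 'n') => mismatch, stop
LCP = "nf" (length 2)

2


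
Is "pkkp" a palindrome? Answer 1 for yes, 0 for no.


Input: pkkp
Reversed: pkkp
  Compare pos 0 ('p') with pos 3 ('p'): match
  Compare pos 1 ('k') with pos 2 ('k'): match
Result: palindrome

1


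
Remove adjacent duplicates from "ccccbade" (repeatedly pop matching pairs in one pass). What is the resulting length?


Input: ccccbade
Stack-based adjacent duplicate removal:
  Read 'c': push. Stack: c
  Read 'c': matches stack top 'c' => pop. Stack: (empty)
  Read 'c': push. Stack: c
  Read 'c': matches stack top 'c' => pop. Stack: (empty)
  Read 'b': push. Stack: b
  Read 'a': push. Stack: ba
  Read 'd': push. Stack: bad
  Read 'e': push. Stack: bade
Final stack: "bade" (length 4)

4


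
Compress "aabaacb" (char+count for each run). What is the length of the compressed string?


Input: aabaacb
Runs:
  'a' x 2 => "a2"
  'b' x 1 => "b1"
  'a' x 2 => "a2"
  'c' x 1 => "c1"
  'b' x 1 => "b1"
Compressed: "a2b1a2c1b1"
Compressed length: 10

10


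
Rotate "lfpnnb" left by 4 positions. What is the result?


Input: "lfpnnb", rotate left by 4
First 4 characters: "lfpn"
Remaining characters: "nb"
Concatenate remaining + first: "nb" + "lfpn" = "nblfpn"

nblfpn


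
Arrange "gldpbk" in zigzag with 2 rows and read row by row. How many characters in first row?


Zigzag "gldpbk" into 2 rows:
Placing characters:
  'g' => row 0
  'l' => row 1
  'd' => row 0
  'p' => row 1
  'b' => row 0
  'k' => row 1
Rows:
  Row 0: "gdb"
  Row 1: "lpk"
First row length: 3

3


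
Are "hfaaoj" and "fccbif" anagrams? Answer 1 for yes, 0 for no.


Strings: "hfaaoj", "fccbif"
Sorted first:  aafhjo
Sorted second: bccffi
Differ at position 0: 'a' vs 'b' => not anagrams

0


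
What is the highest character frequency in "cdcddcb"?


Input: cdcddcb
Character counts:
  'b': 1
  'c': 3
  'd': 3
Maximum frequency: 3

3


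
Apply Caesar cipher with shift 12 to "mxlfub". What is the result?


Caesar cipher: shift "mxlfub" by 12
  'm' (pos 12) + 12 = pos 24 = 'y'
  'x' (pos 23) + 12 = pos 9 = 'j'
  'l' (pos 11) + 12 = pos 23 = 'x'
  'f' (pos 5) + 12 = pos 17 = 'r'
  'u' (pos 20) + 12 = pos 6 = 'g'
  'b' (pos 1) + 12 = pos 13 = 'n'
Result: yjxrgn

yjxrgn


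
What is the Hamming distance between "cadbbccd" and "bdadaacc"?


Comparing "cadbbccd" and "bdadaacc" position by position:
  Position 0: 'c' vs 'b' => differ
  Position 1: 'a' vs 'd' => differ
  Position 2: 'd' vs 'a' => differ
  Position 3: 'b' vs 'd' => differ
  Position 4: 'b' vs 'a' => differ
  Position 5: 'c' vs 'a' => differ
  Position 6: 'c' vs 'c' => same
  Position 7: 'd' vs 'c' => differ
Total differences (Hamming distance): 7

7


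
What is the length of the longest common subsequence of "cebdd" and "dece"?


LCS of "cebdd" and "dece"
DP table:
           d    e    c    e
      0    0    0    0    0
  c   0    0    0    1    1
  e   0    0    1    1    2
  b   0    0    1    1    2
  d   0    1    1    1    2
  d   0    1    1    1    2
LCS length = dp[5][4] = 2

2


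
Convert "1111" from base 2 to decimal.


Input: "1111" in base 2
Positional expansion:
  Digit '1' (value 1) x 2^3 = 8
  Digit '1' (value 1) x 2^2 = 4
  Digit '1' (value 1) x 2^1 = 2
  Digit '1' (value 1) x 2^0 = 1
Sum = 15

15


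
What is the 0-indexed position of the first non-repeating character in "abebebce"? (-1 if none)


Input: abebebce
Character frequencies:
  'a': 1
  'b': 3
  'c': 1
  'e': 3
Scanning left to right for freq == 1:
  Position 0 ('a'): unique! => answer = 0

0


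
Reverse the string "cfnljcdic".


Input: cfnljcdic
Reading characters right to left:
  Position 8: 'c'
  Position 7: 'i'
  Position 6: 'd'
  Position 5: 'c'
  Position 4: 'j'
  Position 3: 'l'
  Position 2: 'n'
  Position 1: 'f'
  Position 0: 'c'
Reversed: cidcjlnfc

cidcjlnfc


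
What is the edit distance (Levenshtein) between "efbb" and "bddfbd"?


Computing edit distance: "efbb" -> "bddfbd"
DP table:
           b    d    d    f    b    d
      0    1    2    3    4    5    6
  e   1    1    2    3    4    5    6
  f   2    2    2    3    3    4    5
  b   3    2    3    3    4    3    4
  b   4    3    3    4    4    4    4
Edit distance = dp[4][6] = 4

4


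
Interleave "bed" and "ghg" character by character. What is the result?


Interleaving "bed" and "ghg":
  Position 0: 'b' from first, 'g' from second => "bg"
  Position 1: 'e' from first, 'h' from second => "eh"
  Position 2: 'd' from first, 'g' from second => "dg"
Result: bgehdg

bgehdg


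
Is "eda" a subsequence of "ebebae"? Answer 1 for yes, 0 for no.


Check if "eda" is a subsequence of "ebebae"
Greedy scan:
  Position 0 ('e'): matches sub[0] = 'e'
  Position 1 ('b'): no match needed
  Position 2 ('e'): no match needed
  Position 3 ('b'): no match needed
  Position 4 ('a'): no match needed
  Position 5 ('e'): no match needed
Only matched 1/3 characters => not a subsequence

0


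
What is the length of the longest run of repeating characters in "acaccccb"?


Input: "acaccccb"
Scanning for longest run:
  Position 1 ('c'): new char, reset run to 1
  Position 2 ('a'): new char, reset run to 1
  Position 3 ('c'): new char, reset run to 1
  Position 4 ('c'): continues run of 'c', length=2
  Position 5 ('c'): continues run of 'c', length=3
  Position 6 ('c'): continues run of 'c', length=4
  Position 7 ('b'): new char, reset run to 1
Longest run: 'c' with length 4

4


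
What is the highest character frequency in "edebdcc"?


Input: edebdcc
Character counts:
  'b': 1
  'c': 2
  'd': 2
  'e': 2
Maximum frequency: 2

2


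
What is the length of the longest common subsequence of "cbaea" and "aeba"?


LCS of "cbaea" and "aeba"
DP table:
           a    e    b    a
      0    0    0    0    0
  c   0    0    0    0    0
  b   0    0    0    1    1
  a   0    1    1    1    2
  e   0    1    2    2    2
  a   0    1    2    2    3
LCS length = dp[5][4] = 3

3


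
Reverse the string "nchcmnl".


Input: nchcmnl
Reading characters right to left:
  Position 6: 'l'
  Position 5: 'n'
  Position 4: 'm'
  Position 3: 'c'
  Position 2: 'h'
  Position 1: 'c'
  Position 0: 'n'
Reversed: lnmchcn

lnmchcn


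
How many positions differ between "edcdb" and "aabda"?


Comparing "edcdb" and "aabda" position by position:
  Position 0: 'e' vs 'a' => DIFFER
  Position 1: 'd' vs 'a' => DIFFER
  Position 2: 'c' vs 'b' => DIFFER
  Position 3: 'd' vs 'd' => same
  Position 4: 'b' vs 'a' => DIFFER
Positions that differ: 4

4


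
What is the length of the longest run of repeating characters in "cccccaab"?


Input: "cccccaab"
Scanning for longest run:
  Position 1 ('c'): continues run of 'c', length=2
  Position 2 ('c'): continues run of 'c', length=3
  Position 3 ('c'): continues run of 'c', length=4
  Position 4 ('c'): continues run of 'c', length=5
  Position 5 ('a'): new char, reset run to 1
  Position 6 ('a'): continues run of 'a', length=2
  Position 7 ('b'): new char, reset run to 1
Longest run: 'c' with length 5

5
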